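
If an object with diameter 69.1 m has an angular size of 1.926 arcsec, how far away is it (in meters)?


D = size / theta_rad, theta_rad = 1.926 * pi/(180*3600) = 9.338e-06, D = 7.400e+06

7.400e+06 m


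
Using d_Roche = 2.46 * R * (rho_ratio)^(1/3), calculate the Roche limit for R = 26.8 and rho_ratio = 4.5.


d_Roche = 2.46 * 26.8 * 4.5^(1/3) = 108.8447

108.8447


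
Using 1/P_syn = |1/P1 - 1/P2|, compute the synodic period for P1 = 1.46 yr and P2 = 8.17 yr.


1/P_syn = |1/P1 - 1/P2| = |1/1.46 - 1/8.17| => P_syn = 1.7777

1.7777 years


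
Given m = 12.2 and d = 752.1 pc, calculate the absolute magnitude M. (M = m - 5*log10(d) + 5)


M = m - 5*log10(d) + 5 = 12.2 - 5*log10(752.1) + 5 = 2.8186

2.8186


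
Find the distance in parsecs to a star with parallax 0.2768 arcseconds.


d = 1/p = 1/0.2768 = 3.6127

3.6127 pc


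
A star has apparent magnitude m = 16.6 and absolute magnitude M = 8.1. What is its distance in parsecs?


d = 10^((m - M + 5)/5) = 10^((16.6 - 8.1 + 5)/5) = 501.1872

501.1872 pc


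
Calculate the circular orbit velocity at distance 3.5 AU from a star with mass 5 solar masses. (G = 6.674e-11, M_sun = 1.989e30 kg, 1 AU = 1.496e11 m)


v = sqrt(GM/r) = sqrt(6.674e-11 * 9.945e+30 / 5.236e+11) = 35603.7445

35603.7445 m/s


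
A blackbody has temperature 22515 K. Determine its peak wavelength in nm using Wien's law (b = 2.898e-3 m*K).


lam_max = b / T = 2.898e-3 / 22515 = 1.287e-07 m = 128.7142 nm

128.7142 nm


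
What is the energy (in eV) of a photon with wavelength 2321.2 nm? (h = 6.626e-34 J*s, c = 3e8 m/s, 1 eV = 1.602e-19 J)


E = hc/lambda = 6.626e-34 * 3e8 / 2.321e-06 = 8.564e-20 J = 0.5346 eV

0.5346 eV


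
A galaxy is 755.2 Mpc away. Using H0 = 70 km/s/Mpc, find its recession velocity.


v = H0 * d = 70 * 755.2 = 52864.0

52864.0 km/s


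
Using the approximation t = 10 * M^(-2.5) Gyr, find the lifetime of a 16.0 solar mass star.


t = 10 * M^(-2.5) = 10 * 16.0^(-2.5) = 0.0098

0.0098 Gyr


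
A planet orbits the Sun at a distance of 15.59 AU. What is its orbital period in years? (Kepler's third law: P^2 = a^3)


P = a^(3/2) = 15.59^1.5 = 61.5558

61.5558 years


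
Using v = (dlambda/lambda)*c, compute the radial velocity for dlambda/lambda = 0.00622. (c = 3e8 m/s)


v = (dlambda/lambda) * c = 0.00622 * 3e8 = 1.866e+06

1.866e+06 m/s


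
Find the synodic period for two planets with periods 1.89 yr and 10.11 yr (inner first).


1/P_syn = |1/P1 - 1/P2| = |1/1.89 - 1/10.11| => P_syn = 2.3246

2.3246 years


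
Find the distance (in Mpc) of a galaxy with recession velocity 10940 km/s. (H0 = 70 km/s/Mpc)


d = v / H0 = 10940 / 70 = 156.2857

156.2857 Mpc


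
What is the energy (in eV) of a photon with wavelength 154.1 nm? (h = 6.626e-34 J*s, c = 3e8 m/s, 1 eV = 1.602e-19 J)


E = hc/lambda = 6.626e-34 * 3e8 / 1.541e-07 = 1.290e-18 J = 8.0521 eV

8.0521 eV


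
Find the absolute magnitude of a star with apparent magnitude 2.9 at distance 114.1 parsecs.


M = m - 5*log10(d) + 5 = 2.9 - 5*log10(114.1) + 5 = -2.3864

-2.3864


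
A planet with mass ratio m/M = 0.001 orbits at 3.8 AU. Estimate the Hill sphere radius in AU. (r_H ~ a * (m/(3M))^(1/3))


r_H = a * (m/3M)^(1/3) = 3.8 * (0.001/3)^(1/3) = 0.2635

0.2635 AU


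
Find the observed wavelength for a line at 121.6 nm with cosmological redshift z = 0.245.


lam_obs = lam_emit * (1 + z) = 121.6 * (1 + 0.245) = 151.392

151.392 nm


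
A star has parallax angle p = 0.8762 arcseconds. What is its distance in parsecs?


d = 1/p = 1/0.8762 = 1.1413

1.1413 pc


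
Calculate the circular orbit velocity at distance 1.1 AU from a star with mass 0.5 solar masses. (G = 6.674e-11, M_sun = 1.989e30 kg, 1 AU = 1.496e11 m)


v = sqrt(GM/r) = sqrt(6.674e-11 * 9.945e+29 / 1.646e+11) = 20083.2205

20083.2205 m/s


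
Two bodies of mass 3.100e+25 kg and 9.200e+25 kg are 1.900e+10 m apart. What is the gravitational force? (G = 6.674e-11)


F = G*m1*m2/r^2 = 6.674e-11 * 3.100e+25 * 9.200e+25 / (1.900e+10)^2 = 6.674e-11 * 2.852e+51 / 3.610e+20 = 5.273e+20

5.273e+20 N


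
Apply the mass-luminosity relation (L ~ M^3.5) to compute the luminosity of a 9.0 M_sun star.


L/L_sun = (M/M_sun)^3.5 = 9.0^3.5 = 2187.0

2187.0 L_sun


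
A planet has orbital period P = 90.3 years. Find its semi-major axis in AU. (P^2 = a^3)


a = P^(2/3) = 90.3^(2/3) = 20.1276

20.1276 AU


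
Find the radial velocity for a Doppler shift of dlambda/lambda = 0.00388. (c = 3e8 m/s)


v = (dlambda/lambda) * c = 0.00388 * 3e8 = 1.164e+06

1.164e+06 m/s


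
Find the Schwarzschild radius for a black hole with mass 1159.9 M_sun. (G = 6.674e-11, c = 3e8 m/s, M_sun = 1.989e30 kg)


M = 1159.9 * 1.989e30 kg = 2.3070411e+33 kg. rs = 2GM/c^2 = 2 * 6.674e-11 * 2.3070411e+33 / (3e8)^2 = 3.422e+06

3.422e+06 m


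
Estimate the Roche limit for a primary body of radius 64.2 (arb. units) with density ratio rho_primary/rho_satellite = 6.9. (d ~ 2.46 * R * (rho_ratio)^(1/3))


d_Roche = 2.46 * 64.2 * 6.9^(1/3) = 300.6675

300.6675


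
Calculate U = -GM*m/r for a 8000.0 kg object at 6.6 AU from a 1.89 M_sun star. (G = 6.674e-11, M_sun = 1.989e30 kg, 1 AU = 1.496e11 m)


M = 1.89 * 1.989e30 kg = 3.75921e+30 kg; r = 6.6 AU * 1.496e11 m/AU = 9.8736e+11 m. U = -GM*m/r = -(6.674e-11 * 3.75921e+30 * 8000.0) / 9.8736e+11 = -2.033e+12

-2.033e+12 J


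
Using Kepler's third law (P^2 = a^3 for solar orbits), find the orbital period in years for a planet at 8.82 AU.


P = a^(3/2) = 8.82^1.5 = 26.1941

26.1941 years


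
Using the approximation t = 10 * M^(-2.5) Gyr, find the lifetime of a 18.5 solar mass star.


t = 10 * M^(-2.5) = 10 * 18.5^(-2.5) = 0.0068

0.0068 Gyr


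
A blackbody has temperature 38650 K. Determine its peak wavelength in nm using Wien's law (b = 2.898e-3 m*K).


lam_max = b / T = 2.898e-3 / 38650 = 7.498e-08 m = 74.9806 nm

74.9806 nm


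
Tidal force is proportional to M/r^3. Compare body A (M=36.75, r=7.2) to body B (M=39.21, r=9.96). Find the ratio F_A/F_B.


Ratio = (M1/r1^3) / (M2/r2^3) = (36.75/7.2^3) / (39.21/9.96^3) = 2.4811

2.4811


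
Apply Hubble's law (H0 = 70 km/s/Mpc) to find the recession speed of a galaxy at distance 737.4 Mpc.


v = H0 * d = 70 * 737.4 = 51618.0

51618.0 km/s


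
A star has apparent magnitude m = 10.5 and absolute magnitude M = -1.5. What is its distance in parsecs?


d = 10^((m - M + 5)/5) = 10^((10.5 - -1.5 + 5)/5) = 2511.8864

2511.8864 pc


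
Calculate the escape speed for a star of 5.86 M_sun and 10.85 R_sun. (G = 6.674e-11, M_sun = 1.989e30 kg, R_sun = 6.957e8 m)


M = 5.86 * 1.989e30 kg = 1.165554e+31 kg; R = 10.85 * 6.957e8 m = 7.548345e+09 m. v_esc = sqrt(2GM/R) = sqrt(2 * 6.674e-11 * 1.165554e+31 / 7.548345e+09) = 453992.2381

453992.2381 m/s


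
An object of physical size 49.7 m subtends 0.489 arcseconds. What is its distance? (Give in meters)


D = size / theta_rad, theta_rad = 0.489 * pi/(180*3600) = 2.371e-06, D = 2.096e+07

2.096e+07 m


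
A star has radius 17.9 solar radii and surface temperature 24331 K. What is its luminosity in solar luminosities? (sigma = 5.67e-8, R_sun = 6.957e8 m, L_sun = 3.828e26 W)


R = 17.9 * 6.957e8 m = 1.245303e+10 m. L = 4*pi*R^2*sigma*T^4 = 4*pi*(1.245303e+10)^2 * 5.67e-8 * 24331^4 = 3.872423317e+31 W. L/L_sun = 3.872423317e+31 / 3.828e26 = 101160.4837

101160.4837 L_sun


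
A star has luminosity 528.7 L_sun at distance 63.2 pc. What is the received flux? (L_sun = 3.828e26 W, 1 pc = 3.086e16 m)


F = L / (4*pi*d^2) = 2.024e+29 / (4*pi*(1.950e+18)^2) = 4.234e-09

4.234e-09 W/m^2


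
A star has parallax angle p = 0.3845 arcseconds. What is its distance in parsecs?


d = 1/p = 1/0.3845 = 2.6008

2.6008 pc


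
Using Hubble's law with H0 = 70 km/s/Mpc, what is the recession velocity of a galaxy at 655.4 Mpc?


v = H0 * d = 70 * 655.4 = 45878.0

45878.0 km/s


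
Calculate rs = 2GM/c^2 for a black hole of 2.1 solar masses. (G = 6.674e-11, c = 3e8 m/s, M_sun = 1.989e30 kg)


M = 2.1 * 1.989e30 kg = 4.1769e+30 kg. rs = 2GM/c^2 = 2 * 6.674e-11 * 4.1769e+30 / (3e8)^2 = 6194.8068

6194.8068 m


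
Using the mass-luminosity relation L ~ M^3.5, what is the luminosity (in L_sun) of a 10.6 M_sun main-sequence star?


L/L_sun = (M/M_sun)^3.5 = 10.6^3.5 = 3877.6672

3877.6672 L_sun


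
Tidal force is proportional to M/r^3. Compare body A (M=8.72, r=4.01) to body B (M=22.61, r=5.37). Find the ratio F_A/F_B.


Ratio = (M1/r1^3) / (M2/r2^3) = (8.72/4.01^3) / (22.61/5.37^3) = 0.9262

0.9262


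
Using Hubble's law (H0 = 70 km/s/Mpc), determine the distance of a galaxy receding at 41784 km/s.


d = v / H0 = 41784 / 70 = 596.9143

596.9143 Mpc


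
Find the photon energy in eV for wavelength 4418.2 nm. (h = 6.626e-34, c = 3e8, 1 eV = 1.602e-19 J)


E = hc/lambda = 6.626e-34 * 3e8 / 4.418e-06 = 4.499e-20 J = 0.2808 eV

0.2808 eV


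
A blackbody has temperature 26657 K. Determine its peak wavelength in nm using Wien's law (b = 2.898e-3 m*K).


lam_max = b / T = 2.898e-3 / 26657 = 1.087e-07 m = 108.7144 nm

108.7144 nm


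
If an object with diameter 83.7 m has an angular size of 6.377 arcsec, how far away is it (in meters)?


D = size / theta_rad, theta_rad = 6.377 * pi/(180*3600) = 3.092e-05, D = 2.707e+06

2.707e+06 m


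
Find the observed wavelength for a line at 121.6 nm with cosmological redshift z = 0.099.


lam_obs = lam_emit * (1 + z) = 121.6 * (1 + 0.099) = 133.6384

133.6384 nm


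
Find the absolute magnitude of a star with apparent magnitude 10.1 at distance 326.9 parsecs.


M = m - 5*log10(d) + 5 = 10.1 - 5*log10(326.9) + 5 = 2.5279

2.5279


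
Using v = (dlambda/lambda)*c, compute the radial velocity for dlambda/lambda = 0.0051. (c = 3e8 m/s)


v = (dlambda/lambda) * c = 0.0051 * 3e8 = 1.530e+06

1.530e+06 m/s


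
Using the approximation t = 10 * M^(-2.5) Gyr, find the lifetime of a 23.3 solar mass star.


t = 10 * M^(-2.5) = 10 * 23.3^(-2.5) = 0.0038

0.0038 Gyr


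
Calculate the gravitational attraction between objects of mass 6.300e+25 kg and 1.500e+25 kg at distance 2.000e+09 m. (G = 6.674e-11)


F = G*m1*m2/r^2 = 6.674e-11 * 6.300e+25 * 1.500e+25 / (2.000e+09)^2 = 6.674e-11 * 9.450e+50 / 4.000e+18 = 1.577e+22

1.577e+22 N


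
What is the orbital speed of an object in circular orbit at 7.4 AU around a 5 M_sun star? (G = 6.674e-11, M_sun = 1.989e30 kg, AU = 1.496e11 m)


v = sqrt(GM/r) = sqrt(6.674e-11 * 9.945e+30 / 1.107e+12) = 24485.7741

24485.7741 m/s


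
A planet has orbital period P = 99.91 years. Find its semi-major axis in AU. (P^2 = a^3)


a = P^(2/3) = 99.91^(2/3) = 21.5314

21.5314 AU


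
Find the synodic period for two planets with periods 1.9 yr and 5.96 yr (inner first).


1/P_syn = |1/P1 - 1/P2| = |1/1.9 - 1/5.96| => P_syn = 2.7892

2.7892 years


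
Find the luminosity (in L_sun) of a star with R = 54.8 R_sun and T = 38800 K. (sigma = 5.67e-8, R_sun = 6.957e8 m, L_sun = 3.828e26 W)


R = 54.8 * 6.957e8 m = 3.812436e+10 m. L = 4*pi*R^2*sigma*T^4 = 4*pi*(3.812436e+10)^2 * 5.67e-8 * 38800^4 = 2.347064091e+33 W. L/L_sun = 2.347064091e+33 / 3.828e26 = 6.131e+06

6.131e+06 L_sun


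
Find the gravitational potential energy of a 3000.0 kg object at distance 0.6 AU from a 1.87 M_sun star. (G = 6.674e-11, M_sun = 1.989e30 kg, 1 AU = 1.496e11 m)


M = 1.87 * 1.989e30 kg = 3.71943e+30 kg; r = 0.6 AU * 1.496e11 m/AU = 8.976e+10 m. U = -GM*m/r = -(6.674e-11 * 3.71943e+30 * 3000.0) / 8.976e+10 = -8.297e+12

-8.297e+12 J


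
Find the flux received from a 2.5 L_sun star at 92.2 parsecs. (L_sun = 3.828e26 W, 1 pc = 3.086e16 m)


F = L / (4*pi*d^2) = 9.570e+26 / (4*pi*(2.845e+18)^2) = 9.407e-12

9.407e-12 W/m^2


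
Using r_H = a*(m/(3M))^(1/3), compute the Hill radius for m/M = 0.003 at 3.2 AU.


r_H = a * (m/3M)^(1/3) = 3.2 * (0.003/3)^(1/3) = 0.32

0.32 AU


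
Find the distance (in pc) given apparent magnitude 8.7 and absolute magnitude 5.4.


d = 10^((m - M + 5)/5) = 10^((8.7 - 5.4 + 5)/5) = 45.7088

45.7088 pc


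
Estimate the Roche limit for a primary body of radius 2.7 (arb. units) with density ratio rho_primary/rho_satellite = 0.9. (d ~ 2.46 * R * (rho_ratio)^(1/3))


d_Roche = 2.46 * 2.7 * 0.9^(1/3) = 6.4128

6.4128


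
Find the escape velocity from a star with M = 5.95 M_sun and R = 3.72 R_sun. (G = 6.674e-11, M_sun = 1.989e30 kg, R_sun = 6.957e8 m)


M = 5.95 * 1.989e30 kg = 1.183455e+31 kg; R = 3.72 * 6.957e8 m = 2.588004e+09 m. v_esc = sqrt(2GM/R) = sqrt(2 * 6.674e-11 * 1.183455e+31 / 2.588004e+09) = 781270.6362

781270.6362 m/s


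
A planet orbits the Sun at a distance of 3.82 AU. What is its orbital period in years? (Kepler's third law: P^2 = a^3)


P = a^(3/2) = 3.82^1.5 = 7.4661

7.4661 years


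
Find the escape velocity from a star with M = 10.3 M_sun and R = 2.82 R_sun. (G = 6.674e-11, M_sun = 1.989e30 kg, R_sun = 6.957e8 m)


M = 10.3 * 1.989e30 kg = 2.04867e+31 kg; R = 2.82 * 6.957e8 m = 1.961874e+09 m. v_esc = sqrt(2GM/R) = sqrt(2 * 6.674e-11 * 2.04867e+31 / 1.961874e+09) = 1.181e+06

1.181e+06 m/s


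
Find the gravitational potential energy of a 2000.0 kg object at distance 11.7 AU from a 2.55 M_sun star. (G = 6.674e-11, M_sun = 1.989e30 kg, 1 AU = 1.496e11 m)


M = 2.55 * 1.989e30 kg = 5.07195e+30 kg; r = 11.7 AU * 1.496e11 m/AU = 1.75032e+12 m. U = -GM*m/r = -(6.674e-11 * 5.07195e+30 * 2000.0) / 1.75032e+12 = -3.868e+11

-3.868e+11 J


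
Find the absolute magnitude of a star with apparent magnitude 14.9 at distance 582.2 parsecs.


M = m - 5*log10(d) + 5 = 14.9 - 5*log10(582.2) + 5 = 6.0746

6.0746


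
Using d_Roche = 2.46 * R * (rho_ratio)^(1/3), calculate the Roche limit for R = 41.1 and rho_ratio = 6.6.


d_Roche = 2.46 * 41.1 * 6.6^(1/3) = 189.6524

189.6524


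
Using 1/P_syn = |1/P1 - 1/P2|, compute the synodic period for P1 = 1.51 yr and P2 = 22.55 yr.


1/P_syn = |1/P1 - 1/P2| = |1/1.51 - 1/22.55| => P_syn = 1.6184

1.6184 years


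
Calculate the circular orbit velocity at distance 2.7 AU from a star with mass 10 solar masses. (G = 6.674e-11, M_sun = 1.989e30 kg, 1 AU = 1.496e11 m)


v = sqrt(GM/r) = sqrt(6.674e-11 * 1.989e+31 / 4.039e+11) = 57327.475

57327.475 m/s


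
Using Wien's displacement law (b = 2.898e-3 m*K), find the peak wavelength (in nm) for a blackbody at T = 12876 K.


lam_max = b / T = 2.898e-3 / 12876 = 2.251e-07 m = 225.0699 nm

225.0699 nm


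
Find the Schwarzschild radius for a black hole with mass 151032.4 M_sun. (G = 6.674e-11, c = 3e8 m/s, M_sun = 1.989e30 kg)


M = 151032.4 * 1.989e30 kg = 3.004034436e+35 kg. rs = 2GM/c^2 = 2 * 6.674e-11 * 3.004034436e+35 / (3e8)^2 = 4.455e+08

4.455e+08 m


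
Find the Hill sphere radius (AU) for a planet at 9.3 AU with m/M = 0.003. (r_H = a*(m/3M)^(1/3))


r_H = a * (m/3M)^(1/3) = 9.3 * (0.003/3)^(1/3) = 0.93

0.93 AU


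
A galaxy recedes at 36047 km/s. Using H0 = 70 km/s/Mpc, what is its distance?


d = v / H0 = 36047 / 70 = 514.9571

514.9571 Mpc


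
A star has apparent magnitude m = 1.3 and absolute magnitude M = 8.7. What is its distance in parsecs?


d = 10^((m - M + 5)/5) = 10^((1.3 - 8.7 + 5)/5) = 0.3311

0.3311 pc


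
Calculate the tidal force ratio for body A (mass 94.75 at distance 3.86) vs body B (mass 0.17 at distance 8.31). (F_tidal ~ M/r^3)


Ratio = (M1/r1^3) / (M2/r2^3) = (94.75/3.86^3) / (0.17/8.31^3) = 5561.2377

5561.2377


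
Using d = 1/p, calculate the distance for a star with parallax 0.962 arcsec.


d = 1/p = 1/0.962 = 1.0395

1.0395 pc


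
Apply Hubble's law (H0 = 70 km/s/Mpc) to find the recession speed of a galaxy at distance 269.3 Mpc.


v = H0 * d = 70 * 269.3 = 18851.0

18851.0 km/s


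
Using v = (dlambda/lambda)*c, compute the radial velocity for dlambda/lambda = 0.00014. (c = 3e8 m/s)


v = (dlambda/lambda) * c = 0.00014 * 3e8 = 42000.0

42000.0 m/s


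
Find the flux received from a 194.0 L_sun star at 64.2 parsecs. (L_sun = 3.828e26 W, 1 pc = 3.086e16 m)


F = L / (4*pi*d^2) = 7.426e+28 / (4*pi*(1.981e+18)^2) = 1.506e-09

1.506e-09 W/m^2


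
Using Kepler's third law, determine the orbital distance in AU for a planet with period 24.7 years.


a = P^(2/3) = 24.7^(2/3) = 8.4813

8.4813 AU


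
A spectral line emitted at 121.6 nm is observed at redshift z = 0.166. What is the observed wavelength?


lam_obs = lam_emit * (1 + z) = 121.6 * (1 + 0.166) = 141.7856

141.7856 nm


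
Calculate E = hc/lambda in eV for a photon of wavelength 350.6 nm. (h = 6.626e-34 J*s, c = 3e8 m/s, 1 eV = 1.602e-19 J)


E = hc/lambda = 6.626e-34 * 3e8 / 3.506e-07 = 5.670e-19 J = 3.5391 eV

3.5391 eV


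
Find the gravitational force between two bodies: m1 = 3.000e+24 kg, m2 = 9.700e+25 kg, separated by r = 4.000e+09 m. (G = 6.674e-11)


F = G*m1*m2/r^2 = 6.674e-11 * 3.000e+24 * 9.700e+25 / (4.000e+09)^2 = 6.674e-11 * 2.910e+50 / 1.600e+19 = 1.214e+21

1.214e+21 N


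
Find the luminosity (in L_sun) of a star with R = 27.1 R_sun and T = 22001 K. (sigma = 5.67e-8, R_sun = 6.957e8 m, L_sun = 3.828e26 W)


R = 27.1 * 6.957e8 m = 1.885347e+10 m. L = 4*pi*R^2*sigma*T^4 = 4*pi*(1.885347e+10)^2 * 5.67e-8 * 22001^4 = 5.933967939e+31 W. L/L_sun = 5.933967939e+31 / 3.828e26 = 155014.8364

155014.8364 L_sun


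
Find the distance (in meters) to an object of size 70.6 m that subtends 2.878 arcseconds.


D = size / theta_rad, theta_rad = 2.878 * pi/(180*3600) = 1.395e-05, D = 5.060e+06

5.060e+06 m


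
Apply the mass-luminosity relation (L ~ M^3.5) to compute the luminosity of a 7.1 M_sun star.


L/L_sun = (M/M_sun)^3.5 = 7.1^3.5 = 953.6834

953.6834 L_sun


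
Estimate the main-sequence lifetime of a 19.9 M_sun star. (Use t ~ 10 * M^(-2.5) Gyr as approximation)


t = 10 * M^(-2.5) = 10 * 19.9^(-2.5) = 0.0057

0.0057 Gyr


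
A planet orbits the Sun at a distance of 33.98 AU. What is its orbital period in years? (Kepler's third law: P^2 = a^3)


P = a^(3/2) = 33.98^1.5 = 198.0775

198.0775 years


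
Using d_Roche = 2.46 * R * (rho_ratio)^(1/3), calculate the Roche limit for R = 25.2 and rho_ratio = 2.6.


d_Roche = 2.46 * 25.2 * 2.6^(1/3) = 85.2433

85.2433


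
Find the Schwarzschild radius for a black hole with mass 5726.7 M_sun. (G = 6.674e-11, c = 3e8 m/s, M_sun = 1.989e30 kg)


M = 5726.7 * 1.989e30 kg = 1.13904063e+34 kg. rs = 2GM/c^2 = 2 * 6.674e-11 * 1.13904063e+34 / (3e8)^2 = 1.689e+07

1.689e+07 m


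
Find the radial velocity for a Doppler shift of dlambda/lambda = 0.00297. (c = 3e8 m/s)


v = (dlambda/lambda) * c = 0.00297 * 3e8 = 891000.0

891000.0 m/s


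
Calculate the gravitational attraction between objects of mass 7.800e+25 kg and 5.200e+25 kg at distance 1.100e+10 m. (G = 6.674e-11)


F = G*m1*m2/r^2 = 6.674e-11 * 7.800e+25 * 5.200e+25 / (1.100e+10)^2 = 6.674e-11 * 4.056e+51 / 1.210e+20 = 2.237e+21

2.237e+21 N


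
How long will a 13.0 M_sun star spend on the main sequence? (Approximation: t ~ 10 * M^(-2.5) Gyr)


t = 10 * M^(-2.5) = 10 * 13.0^(-2.5) = 0.0164

0.0164 Gyr


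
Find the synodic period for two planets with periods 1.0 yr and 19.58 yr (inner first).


1/P_syn = |1/P1 - 1/P2| = |1/1.0 - 1/19.58| => P_syn = 1.0538

1.0538 years


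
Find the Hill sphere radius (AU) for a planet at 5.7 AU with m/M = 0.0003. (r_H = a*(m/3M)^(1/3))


r_H = a * (m/3M)^(1/3) = 5.7 * (0.0003/3)^(1/3) = 0.2646

0.2646 AU


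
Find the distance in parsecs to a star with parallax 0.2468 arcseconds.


d = 1/p = 1/0.2468 = 4.0519

4.0519 pc


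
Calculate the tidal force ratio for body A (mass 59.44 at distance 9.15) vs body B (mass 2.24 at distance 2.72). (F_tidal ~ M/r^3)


Ratio = (M1/r1^3) / (M2/r2^3) = (59.44/9.15^3) / (2.24/2.72^3) = 0.6971

0.6971


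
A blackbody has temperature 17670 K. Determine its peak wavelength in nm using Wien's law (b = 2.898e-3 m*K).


lam_max = b / T = 2.898e-3 / 17670 = 1.640e-07 m = 164.0068 nm

164.0068 nm


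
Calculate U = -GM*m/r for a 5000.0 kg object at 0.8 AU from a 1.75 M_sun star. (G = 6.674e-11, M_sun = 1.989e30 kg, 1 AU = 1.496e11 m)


M = 1.75 * 1.989e30 kg = 3.48075e+30 kg; r = 0.8 AU * 1.496e11 m/AU = 1.1968e+11 m. U = -GM*m/r = -(6.674e-11 * 3.48075e+30 * 5000.0) / 1.1968e+11 = -9.705e+12

-9.705e+12 J


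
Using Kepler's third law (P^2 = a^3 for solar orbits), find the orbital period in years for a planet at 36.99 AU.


P = a^(3/2) = 36.99^1.5 = 224.971

224.971 years


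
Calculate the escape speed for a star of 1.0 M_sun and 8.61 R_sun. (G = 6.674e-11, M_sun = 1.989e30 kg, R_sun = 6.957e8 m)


M = 1.0 * 1.989e30 kg = 1.989e+30 kg; R = 8.61 * 6.957e8 m = 5.989977e+09 m. v_esc = sqrt(2GM/R) = sqrt(2 * 6.674e-11 * 1.989e+30 / 5.989977e+09) = 210529.4778

210529.4778 m/s


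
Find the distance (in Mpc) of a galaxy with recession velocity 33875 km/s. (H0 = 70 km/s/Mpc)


d = v / H0 = 33875 / 70 = 483.9286

483.9286 Mpc


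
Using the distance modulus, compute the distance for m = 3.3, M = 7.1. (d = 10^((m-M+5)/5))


d = 10^((m - M + 5)/5) = 10^((3.3 - 7.1 + 5)/5) = 1.7378

1.7378 pc


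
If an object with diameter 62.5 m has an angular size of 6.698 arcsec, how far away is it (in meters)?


D = size / theta_rad, theta_rad = 6.698 * pi/(180*3600) = 3.247e-05, D = 1.925e+06

1.925e+06 m


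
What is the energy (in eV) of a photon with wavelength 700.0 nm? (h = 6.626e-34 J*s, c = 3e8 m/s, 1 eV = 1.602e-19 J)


E = hc/lambda = 6.626e-34 * 3e8 / 7.000e-07 = 2.840e-19 J = 1.7726 eV

1.7726 eV


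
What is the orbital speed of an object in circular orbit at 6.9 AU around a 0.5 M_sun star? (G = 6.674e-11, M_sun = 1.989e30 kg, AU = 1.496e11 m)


v = sqrt(GM/r) = sqrt(6.674e-11 * 9.945e+29 / 1.032e+12) = 8018.7219

8018.7219 m/s


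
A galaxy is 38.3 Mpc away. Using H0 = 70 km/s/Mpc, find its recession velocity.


v = H0 * d = 70 * 38.3 = 2681.0

2681.0 km/s


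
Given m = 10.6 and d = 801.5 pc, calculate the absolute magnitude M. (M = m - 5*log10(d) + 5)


M = m - 5*log10(d) + 5 = 10.6 - 5*log10(801.5) + 5 = 1.0805

1.0805


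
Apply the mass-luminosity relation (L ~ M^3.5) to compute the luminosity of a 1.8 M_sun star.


L/L_sun = (M/M_sun)^3.5 = 1.8^3.5 = 7.8244

7.8244 L_sun


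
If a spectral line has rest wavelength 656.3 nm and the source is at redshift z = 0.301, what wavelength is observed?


lam_obs = lam_emit * (1 + z) = 656.3 * (1 + 0.301) = 853.8463

853.8463 nm


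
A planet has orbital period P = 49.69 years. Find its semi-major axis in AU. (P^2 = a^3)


a = P^(2/3) = 49.69^(2/3) = 13.5159

13.5159 AU


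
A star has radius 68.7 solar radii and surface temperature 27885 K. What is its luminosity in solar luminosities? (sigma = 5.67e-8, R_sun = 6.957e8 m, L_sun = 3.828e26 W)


R = 68.7 * 6.957e8 m = 4.779459e+10 m. L = 4*pi*R^2*sigma*T^4 = 4*pi*(4.779459e+10)^2 * 5.67e-8 * 27885^4 = 9.840858769e+32 W. L/L_sun = 9.840858769e+32 / 3.828e26 = 2.571e+06

2.571e+06 L_sun


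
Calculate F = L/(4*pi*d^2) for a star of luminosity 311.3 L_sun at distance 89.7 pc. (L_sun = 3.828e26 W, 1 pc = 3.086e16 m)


F = L / (4*pi*d^2) = 1.192e+29 / (4*pi*(2.768e+18)^2) = 1.238e-09

1.238e-09 W/m^2


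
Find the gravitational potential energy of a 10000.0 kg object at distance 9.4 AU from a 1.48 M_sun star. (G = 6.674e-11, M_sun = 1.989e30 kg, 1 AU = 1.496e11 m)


M = 1.48 * 1.989e30 kg = 2.94372e+30 kg; r = 9.4 AU * 1.496e11 m/AU = 1.40624e+12 m. U = -GM*m/r = -(6.674e-11 * 2.94372e+30 * 10000.0) / 1.40624e+12 = -1.397e+12

-1.397e+12 J


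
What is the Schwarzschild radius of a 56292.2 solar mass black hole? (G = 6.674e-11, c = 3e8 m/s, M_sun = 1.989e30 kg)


M = 56292.2 * 1.989e30 kg = 1.119651858e+35 kg. rs = 2GM/c^2 = 2 * 6.674e-11 * 1.119651858e+35 / (3e8)^2 = 1.661e+08

1.661e+08 m


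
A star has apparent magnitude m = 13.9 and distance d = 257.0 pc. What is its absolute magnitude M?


M = m - 5*log10(d) + 5 = 13.9 - 5*log10(257.0) + 5 = 6.8503

6.8503


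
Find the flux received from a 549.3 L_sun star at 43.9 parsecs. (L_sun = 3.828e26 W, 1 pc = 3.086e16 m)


F = L / (4*pi*d^2) = 2.103e+29 / (4*pi*(1.355e+18)^2) = 9.117e-09

9.117e-09 W/m^2


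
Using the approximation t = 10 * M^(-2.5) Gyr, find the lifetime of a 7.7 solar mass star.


t = 10 * M^(-2.5) = 10 * 7.7^(-2.5) = 0.0608

0.0608 Gyr


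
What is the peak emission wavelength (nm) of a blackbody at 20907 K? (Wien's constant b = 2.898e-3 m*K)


lam_max = b / T = 2.898e-3 / 20907 = 1.386e-07 m = 138.6139 nm

138.6139 nm


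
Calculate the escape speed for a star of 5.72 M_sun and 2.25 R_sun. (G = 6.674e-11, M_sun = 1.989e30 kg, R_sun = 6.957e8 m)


M = 5.72 * 1.989e30 kg = 1.137708e+31 kg; R = 2.25 * 6.957e8 m = 1.565325e+09 m. v_esc = sqrt(2GM/R) = sqrt(2 * 6.674e-11 * 1.137708e+31 / 1.565325e+09) = 984966.011

984966.011 m/s


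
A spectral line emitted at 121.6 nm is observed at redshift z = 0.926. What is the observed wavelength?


lam_obs = lam_emit * (1 + z) = 121.6 * (1 + 0.926) = 234.2016

234.2016 nm


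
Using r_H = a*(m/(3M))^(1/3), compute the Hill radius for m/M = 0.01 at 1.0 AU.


r_H = a * (m/3M)^(1/3) = 1.0 * (0.01/3)^(1/3) = 0.1494

0.1494 AU


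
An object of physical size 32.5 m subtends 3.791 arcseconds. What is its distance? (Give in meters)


D = size / theta_rad, theta_rad = 3.791 * pi/(180*3600) = 1.838e-05, D = 1.768e+06

1.768e+06 m


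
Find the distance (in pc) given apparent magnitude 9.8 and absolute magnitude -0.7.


d = 10^((m - M + 5)/5) = 10^((9.8 - -0.7 + 5)/5) = 1258.9254

1258.9254 pc


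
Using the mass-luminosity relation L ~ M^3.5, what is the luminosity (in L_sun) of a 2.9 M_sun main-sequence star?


L/L_sun = (M/M_sun)^3.5 = 2.9^3.5 = 41.533

41.533 L_sun


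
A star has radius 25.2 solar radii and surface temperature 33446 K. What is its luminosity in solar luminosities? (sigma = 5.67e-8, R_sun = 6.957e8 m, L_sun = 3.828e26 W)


R = 25.2 * 6.957e8 m = 1.753164e+10 m. L = 4*pi*R^2*sigma*T^4 = 4*pi*(1.753164e+10)^2 * 5.67e-8 * 33446^4 = 2.740405011e+32 W. L/L_sun = 2.740405011e+32 / 3.828e26 = 715884.2765

715884.2765 L_sun


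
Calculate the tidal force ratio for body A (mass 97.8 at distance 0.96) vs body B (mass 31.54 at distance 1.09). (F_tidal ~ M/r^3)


Ratio = (M1/r1^3) / (M2/r2^3) = (97.8/0.96^3) / (31.54/1.09^3) = 4.5388

4.5388


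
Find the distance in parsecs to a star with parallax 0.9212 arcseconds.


d = 1/p = 1/0.9212 = 1.0855

1.0855 pc


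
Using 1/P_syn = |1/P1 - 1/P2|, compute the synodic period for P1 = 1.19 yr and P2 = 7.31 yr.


1/P_syn = |1/P1 - 1/P2| = |1/1.19 - 1/7.31| => P_syn = 1.4214

1.4214 years


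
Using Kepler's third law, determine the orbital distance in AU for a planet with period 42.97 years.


a = P^(2/3) = 42.97^(2/3) = 12.2681

12.2681 AU


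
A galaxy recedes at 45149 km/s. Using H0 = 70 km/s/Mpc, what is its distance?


d = v / H0 = 45149 / 70 = 644.9857

644.9857 Mpc


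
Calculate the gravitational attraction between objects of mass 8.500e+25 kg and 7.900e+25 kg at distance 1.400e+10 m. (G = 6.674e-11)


F = G*m1*m2/r^2 = 6.674e-11 * 8.500e+25 * 7.900e+25 / (1.400e+10)^2 = 6.674e-11 * 6.715e+51 / 1.960e+20 = 2.287e+21

2.287e+21 N


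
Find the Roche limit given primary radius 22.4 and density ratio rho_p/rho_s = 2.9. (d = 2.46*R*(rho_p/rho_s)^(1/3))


d_Roche = 2.46 * 22.4 * 2.9^(1/3) = 78.5807

78.5807


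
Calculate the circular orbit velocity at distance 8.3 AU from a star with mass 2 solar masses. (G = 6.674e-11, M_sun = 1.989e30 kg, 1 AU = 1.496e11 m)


v = sqrt(GM/r) = sqrt(6.674e-11 * 3.978e+30 / 1.242e+12) = 14622.4669

14622.4669 m/s


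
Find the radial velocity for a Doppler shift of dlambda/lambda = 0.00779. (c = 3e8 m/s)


v = (dlambda/lambda) * c = 0.00779 * 3e8 = 2.337e+06

2.337e+06 m/s


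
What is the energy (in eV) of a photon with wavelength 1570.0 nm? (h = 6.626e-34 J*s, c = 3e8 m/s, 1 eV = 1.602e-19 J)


E = hc/lambda = 6.626e-34 * 3e8 / 1.570e-06 = 1.266e-19 J = 0.7903 eV

0.7903 eV


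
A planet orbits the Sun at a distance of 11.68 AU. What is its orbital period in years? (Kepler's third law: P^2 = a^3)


P = a^(3/2) = 11.68^1.5 = 39.9176

39.9176 years


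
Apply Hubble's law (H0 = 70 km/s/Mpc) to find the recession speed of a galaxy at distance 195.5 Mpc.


v = H0 * d = 70 * 195.5 = 13685.0

13685.0 km/s


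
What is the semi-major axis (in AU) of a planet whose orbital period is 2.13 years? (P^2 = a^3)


a = P^(2/3) = 2.13^(2/3) = 1.6555

1.6555 AU


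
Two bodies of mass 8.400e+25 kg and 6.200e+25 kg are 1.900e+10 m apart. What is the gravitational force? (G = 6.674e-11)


F = G*m1*m2/r^2 = 6.674e-11 * 8.400e+25 * 6.200e+25 / (1.900e+10)^2 = 6.674e-11 * 5.208e+51 / 3.610e+20 = 9.628e+20

9.628e+20 N


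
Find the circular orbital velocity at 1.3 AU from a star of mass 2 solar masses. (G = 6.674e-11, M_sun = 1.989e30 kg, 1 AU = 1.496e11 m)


v = sqrt(GM/r) = sqrt(6.674e-11 * 3.978e+30 / 1.945e+11) = 36947.7518

36947.7518 m/s


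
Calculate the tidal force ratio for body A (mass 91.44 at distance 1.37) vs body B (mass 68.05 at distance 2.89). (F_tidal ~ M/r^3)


Ratio = (M1/r1^3) / (M2/r2^3) = (91.44/1.37^3) / (68.05/2.89^3) = 12.6136

12.6136


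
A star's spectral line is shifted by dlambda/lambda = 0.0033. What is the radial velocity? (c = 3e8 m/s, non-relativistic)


v = (dlambda/lambda) * c = 0.0033 * 3e8 = 990000.0

990000.0 m/s


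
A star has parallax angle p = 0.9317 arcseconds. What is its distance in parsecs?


d = 1/p = 1/0.9317 = 1.0733

1.0733 pc


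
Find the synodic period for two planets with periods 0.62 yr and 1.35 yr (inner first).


1/P_syn = |1/P1 - 1/P2| = |1/0.62 - 1/1.35| => P_syn = 1.1466

1.1466 years


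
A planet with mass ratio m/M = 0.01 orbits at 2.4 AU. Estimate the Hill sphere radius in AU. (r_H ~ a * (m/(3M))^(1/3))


r_H = a * (m/3M)^(1/3) = 2.4 * (0.01/3)^(1/3) = 0.3585

0.3585 AU


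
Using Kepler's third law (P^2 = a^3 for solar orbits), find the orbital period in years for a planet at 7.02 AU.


P = a^(3/2) = 7.02^1.5 = 18.5997

18.5997 years


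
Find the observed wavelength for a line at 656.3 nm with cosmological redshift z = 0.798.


lam_obs = lam_emit * (1 + z) = 656.3 * (1 + 0.798) = 1180.0274

1180.0274 nm


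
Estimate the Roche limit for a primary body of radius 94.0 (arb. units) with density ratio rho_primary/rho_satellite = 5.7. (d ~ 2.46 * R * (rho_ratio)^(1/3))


d_Roche = 2.46 * 94.0 * 5.7^(1/3) = 413.0677

413.0677


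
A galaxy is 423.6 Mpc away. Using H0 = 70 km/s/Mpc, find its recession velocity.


v = H0 * d = 70 * 423.6 = 29652.0

29652.0 km/s


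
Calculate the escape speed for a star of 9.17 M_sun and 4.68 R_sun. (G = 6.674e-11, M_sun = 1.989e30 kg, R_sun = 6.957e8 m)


M = 9.17 * 1.989e30 kg = 1.823913e+31 kg; R = 4.68 * 6.957e8 m = 3.255876e+09 m. v_esc = sqrt(2GM/R) = sqrt(2 * 6.674e-11 * 1.823913e+31 / 3.255876e+09) = 864721.4462

864721.4462 m/s


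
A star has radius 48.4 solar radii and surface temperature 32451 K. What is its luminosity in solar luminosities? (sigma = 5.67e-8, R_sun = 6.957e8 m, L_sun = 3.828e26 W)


R = 48.4 * 6.957e8 m = 3.367188e+10 m. L = 4*pi*R^2*sigma*T^4 = 4*pi*(3.367188e+10)^2 * 5.67e-8 * 32451^4 = 8.958596798e+32 W. L/L_sun = 8.958596798e+32 / 3.828e26 = 2.340e+06

2.340e+06 L_sun


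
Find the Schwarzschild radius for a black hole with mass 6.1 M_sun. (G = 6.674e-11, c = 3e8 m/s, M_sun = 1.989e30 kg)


M = 6.1 * 1.989e30 kg = 1.21329e+31 kg. rs = 2GM/c^2 = 2 * 6.674e-11 * 1.21329e+31 / (3e8)^2 = 17994.4388

17994.4388 m


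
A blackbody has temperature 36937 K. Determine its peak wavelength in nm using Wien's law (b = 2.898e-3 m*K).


lam_max = b / T = 2.898e-3 / 36937 = 7.846e-08 m = 78.4579 nm

78.4579 nm


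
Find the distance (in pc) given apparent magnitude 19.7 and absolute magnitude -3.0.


d = 10^((m - M + 5)/5) = 10^((19.7 - -3.0 + 5)/5) = 346736.8505

346736.8505 pc


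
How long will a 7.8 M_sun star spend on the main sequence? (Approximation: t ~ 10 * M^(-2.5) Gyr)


t = 10 * M^(-2.5) = 10 * 7.8^(-2.5) = 0.0589

0.0589 Gyr


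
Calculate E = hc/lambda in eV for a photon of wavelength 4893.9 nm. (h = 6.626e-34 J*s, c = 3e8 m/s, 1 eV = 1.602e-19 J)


E = hc/lambda = 6.626e-34 * 3e8 / 4.894e-06 = 4.062e-20 J = 0.2535 eV

0.2535 eV


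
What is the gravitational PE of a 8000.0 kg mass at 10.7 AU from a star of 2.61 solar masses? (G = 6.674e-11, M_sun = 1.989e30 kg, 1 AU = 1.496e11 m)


M = 2.61 * 1.989e30 kg = 5.19129e+30 kg; r = 10.7 AU * 1.496e11 m/AU = 1.60072e+12 m. U = -GM*m/r = -(6.674e-11 * 5.19129e+30 * 8000.0) / 1.60072e+12 = -1.732e+12

-1.732e+12 J


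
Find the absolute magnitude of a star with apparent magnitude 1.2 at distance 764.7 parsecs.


M = m - 5*log10(d) + 5 = 1.2 - 5*log10(764.7) + 5 = -8.2175

-8.2175


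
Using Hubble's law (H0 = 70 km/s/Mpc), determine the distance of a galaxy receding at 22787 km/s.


d = v / H0 = 22787 / 70 = 325.5286

325.5286 Mpc


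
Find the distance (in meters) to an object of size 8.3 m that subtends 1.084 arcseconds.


D = size / theta_rad, theta_rad = 1.084 * pi/(180*3600) = 5.255e-06, D = 1.579e+06

1.579e+06 m


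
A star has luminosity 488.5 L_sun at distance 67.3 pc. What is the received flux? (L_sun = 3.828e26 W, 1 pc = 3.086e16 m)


F = L / (4*pi*d^2) = 1.870e+29 / (4*pi*(2.077e+18)^2) = 3.450e-09

3.450e-09 W/m^2


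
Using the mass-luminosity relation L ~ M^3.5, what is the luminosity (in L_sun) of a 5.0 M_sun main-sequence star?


L/L_sun = (M/M_sun)^3.5 = 5.0^3.5 = 279.5085

279.5085 L_sun


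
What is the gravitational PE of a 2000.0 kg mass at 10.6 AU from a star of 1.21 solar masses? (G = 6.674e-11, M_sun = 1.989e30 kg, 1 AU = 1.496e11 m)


M = 1.21 * 1.989e30 kg = 2.40669e+30 kg; r = 10.6 AU * 1.496e11 m/AU = 1.58576e+12 m. U = -GM*m/r = -(6.674e-11 * 2.40669e+30 * 2000.0) / 1.58576e+12 = -2.026e+11

-2.026e+11 J


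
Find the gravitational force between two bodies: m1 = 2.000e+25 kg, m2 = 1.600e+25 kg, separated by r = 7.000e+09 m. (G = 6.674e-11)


F = G*m1*m2/r^2 = 6.674e-11 * 2.000e+25 * 1.600e+25 / (7.000e+09)^2 = 6.674e-11 * 3.200e+50 / 4.900e+19 = 4.359e+20

4.359e+20 N


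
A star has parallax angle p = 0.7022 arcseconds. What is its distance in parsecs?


d = 1/p = 1/0.7022 = 1.4241

1.4241 pc


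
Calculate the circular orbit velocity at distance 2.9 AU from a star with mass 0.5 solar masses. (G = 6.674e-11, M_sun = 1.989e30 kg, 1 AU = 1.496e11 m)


v = sqrt(GM/r) = sqrt(6.674e-11 * 9.945e+29 / 4.338e+11) = 12368.8892

12368.8892 m/s


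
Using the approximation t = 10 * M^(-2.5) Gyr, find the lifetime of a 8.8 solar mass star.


t = 10 * M^(-2.5) = 10 * 8.8^(-2.5) = 0.0435

0.0435 Gyr


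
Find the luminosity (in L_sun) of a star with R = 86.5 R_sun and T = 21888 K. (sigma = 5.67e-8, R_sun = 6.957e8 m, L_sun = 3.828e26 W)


R = 86.5 * 6.957e8 m = 6.017805e+10 m. L = 4*pi*R^2*sigma*T^4 = 4*pi*(6.017805e+10)^2 * 5.67e-8 * 21888^4 = 5.922341748e+32 W. L/L_sun = 5.922341748e+32 / 3.828e26 = 1.547e+06

1.547e+06 L_sun


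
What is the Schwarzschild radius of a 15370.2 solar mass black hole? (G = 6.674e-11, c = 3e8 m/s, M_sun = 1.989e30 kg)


M = 15370.2 * 1.989e30 kg = 3.05713278e+34 kg. rs = 2GM/c^2 = 2 * 6.674e-11 * 3.05713278e+34 / (3e8)^2 = 4.534e+07

4.534e+07 m


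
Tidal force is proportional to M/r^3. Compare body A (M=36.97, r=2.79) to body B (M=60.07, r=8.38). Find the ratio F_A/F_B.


Ratio = (M1/r1^3) / (M2/r2^3) = (36.97/2.79^3) / (60.07/8.38^3) = 16.6767

16.6767


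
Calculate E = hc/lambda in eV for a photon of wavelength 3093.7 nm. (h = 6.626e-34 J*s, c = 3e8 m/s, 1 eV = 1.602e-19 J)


E = hc/lambda = 6.626e-34 * 3e8 / 3.094e-06 = 6.425e-20 J = 0.4011 eV

0.4011 eV


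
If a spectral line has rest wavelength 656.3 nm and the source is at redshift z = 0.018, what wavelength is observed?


lam_obs = lam_emit * (1 + z) = 656.3 * (1 + 0.018) = 668.1134

668.1134 nm


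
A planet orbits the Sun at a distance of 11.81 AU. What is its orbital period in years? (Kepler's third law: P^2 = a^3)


P = a^(3/2) = 11.81^1.5 = 40.5859

40.5859 years


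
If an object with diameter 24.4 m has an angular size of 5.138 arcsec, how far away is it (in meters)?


D = size / theta_rad, theta_rad = 5.138 * pi/(180*3600) = 2.491e-05, D = 979537.0324

979537.0324 m


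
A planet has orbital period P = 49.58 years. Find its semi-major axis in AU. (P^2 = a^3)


a = P^(2/3) = 49.58^(2/3) = 13.496

13.496 AU


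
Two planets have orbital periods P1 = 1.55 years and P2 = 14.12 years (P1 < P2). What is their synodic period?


1/P_syn = |1/P1 - 1/P2| = |1/1.55 - 1/14.12| => P_syn = 1.7411

1.7411 years


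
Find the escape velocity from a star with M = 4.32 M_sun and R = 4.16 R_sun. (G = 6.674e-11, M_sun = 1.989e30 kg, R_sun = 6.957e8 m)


M = 4.32 * 1.989e30 kg = 8.59248e+30 kg; R = 4.16 * 6.957e8 m = 2.894112e+09 m. v_esc = sqrt(2GM/R) = sqrt(2 * 6.674e-11 * 8.59248e+30 / 2.894112e+09) = 629520.2387

629520.2387 m/s


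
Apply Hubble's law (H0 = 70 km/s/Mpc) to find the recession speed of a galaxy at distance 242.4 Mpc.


v = H0 * d = 70 * 242.4 = 16968.0

16968.0 km/s


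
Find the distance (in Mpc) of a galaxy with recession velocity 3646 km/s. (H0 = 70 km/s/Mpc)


d = v / H0 = 3646 / 70 = 52.0857

52.0857 Mpc


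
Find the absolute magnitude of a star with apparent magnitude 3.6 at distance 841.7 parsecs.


M = m - 5*log10(d) + 5 = 3.6 - 5*log10(841.7) + 5 = -6.0258

-6.0258


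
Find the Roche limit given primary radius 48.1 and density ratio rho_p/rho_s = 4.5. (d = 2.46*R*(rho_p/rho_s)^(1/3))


d_Roche = 2.46 * 48.1 * 4.5^(1/3) = 195.3519

195.3519


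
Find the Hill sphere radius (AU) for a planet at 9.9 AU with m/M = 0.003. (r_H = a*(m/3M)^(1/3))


r_H = a * (m/3M)^(1/3) = 9.9 * (0.003/3)^(1/3) = 0.99

0.99 AU


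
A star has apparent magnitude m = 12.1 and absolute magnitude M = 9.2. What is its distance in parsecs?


d = 10^((m - M + 5)/5) = 10^((12.1 - 9.2 + 5)/5) = 38.0189

38.0189 pc


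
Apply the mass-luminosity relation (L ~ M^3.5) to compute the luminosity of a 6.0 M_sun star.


L/L_sun = (M/M_sun)^3.5 = 6.0^3.5 = 529.0898

529.0898 L_sun


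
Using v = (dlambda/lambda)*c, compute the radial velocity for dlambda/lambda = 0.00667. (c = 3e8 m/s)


v = (dlambda/lambda) * c = 0.00667 * 3e8 = 2.001e+06

2.001e+06 m/s


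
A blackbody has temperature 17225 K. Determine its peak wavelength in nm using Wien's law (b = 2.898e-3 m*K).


lam_max = b / T = 2.898e-3 / 17225 = 1.682e-07 m = 168.2438 nm

168.2438 nm


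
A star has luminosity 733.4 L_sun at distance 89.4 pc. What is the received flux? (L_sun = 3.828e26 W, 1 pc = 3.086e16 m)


F = L / (4*pi*d^2) = 2.807e+29 / (4*pi*(2.759e+18)^2) = 2.935e-09

2.935e-09 W/m^2


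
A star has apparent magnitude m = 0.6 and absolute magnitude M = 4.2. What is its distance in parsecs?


d = 10^((m - M + 5)/5) = 10^((0.6 - 4.2 + 5)/5) = 1.9055

1.9055 pc


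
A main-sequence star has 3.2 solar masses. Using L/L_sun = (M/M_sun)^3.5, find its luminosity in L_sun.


L/L_sun = (M/M_sun)^3.5 = 3.2^3.5 = 58.6172

58.6172 L_sun


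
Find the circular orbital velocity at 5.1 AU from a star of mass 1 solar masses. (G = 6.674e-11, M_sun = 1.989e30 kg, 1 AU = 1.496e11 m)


v = sqrt(GM/r) = sqrt(6.674e-11 * 1.989e+30 / 7.630e+11) = 13190.4499

13190.4499 m/s
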